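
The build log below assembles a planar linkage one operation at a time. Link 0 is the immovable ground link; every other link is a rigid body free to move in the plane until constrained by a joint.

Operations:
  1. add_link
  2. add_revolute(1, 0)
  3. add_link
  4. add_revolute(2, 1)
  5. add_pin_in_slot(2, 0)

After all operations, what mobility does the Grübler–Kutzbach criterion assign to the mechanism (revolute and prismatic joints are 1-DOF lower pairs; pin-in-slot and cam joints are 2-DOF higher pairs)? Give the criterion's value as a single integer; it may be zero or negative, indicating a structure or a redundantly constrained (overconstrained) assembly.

ground; <1,0,0>
#1 <2,0,0>
R:1↔0 J1 <2,1,0>
#2 <3,1,0>
R:2↔1 J1 <3,2,0>
PS:2↔0 J2 <3,2,1>
3×2 − 2×2 − 1×1 = 1

M = 1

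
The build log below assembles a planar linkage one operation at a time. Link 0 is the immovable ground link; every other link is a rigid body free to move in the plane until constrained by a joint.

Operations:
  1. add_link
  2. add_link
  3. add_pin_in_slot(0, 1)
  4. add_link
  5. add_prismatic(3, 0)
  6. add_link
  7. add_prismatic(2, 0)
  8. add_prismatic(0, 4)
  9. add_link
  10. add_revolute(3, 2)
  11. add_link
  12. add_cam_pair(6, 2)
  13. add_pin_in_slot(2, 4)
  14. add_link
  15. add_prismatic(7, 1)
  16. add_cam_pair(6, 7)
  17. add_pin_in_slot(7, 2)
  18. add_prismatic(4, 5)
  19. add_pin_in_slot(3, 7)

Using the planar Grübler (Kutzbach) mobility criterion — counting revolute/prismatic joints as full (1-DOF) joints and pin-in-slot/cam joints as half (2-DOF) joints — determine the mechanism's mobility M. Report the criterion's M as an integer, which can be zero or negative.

L=1 J1=0 J2=0
add link → L=2 J1=0 J2=0
add link → L=3 J1=0 J2=0
PS@0,1 dof=2 J2 → L=3 J1=0 J2=1
add link → L=4 J1=0 J2=1
P@3,0 dof=1 J1 → L=4 J1=1 J2=1
add link → L=5 J1=1 J2=1
P@2,0 dof=1 J1 → L=5 J1=2 J2=1
P@0,4 dof=1 J1 → L=5 J1=3 J2=1
add link → L=6 J1=3 J2=1
R@3,2 dof=1 J1 → L=6 J1=4 J2=1
add link → L=7 J1=4 J2=1
C@6,2 dof=2 J2 → L=7 J1=4 J2=2
PS@2,4 dof=2 J2 → L=7 J1=4 J2=3
add link → L=8 J1=4 J2=3
P@7,1 dof=1 J1 → L=8 J1=5 J2=3
C@6,7 dof=2 J2 → L=8 J1=5 J2=4
PS@7,2 dof=2 J2 → L=8 J1=5 J2=5
P@4,5 dof=1 J1 → L=8 J1=6 J2=5
PS@3,7 dof=2 J2 → L=8 J1=6 J2=6
M=3(L−1)−2J1−J2=3·7−2·6−6=3

M = 3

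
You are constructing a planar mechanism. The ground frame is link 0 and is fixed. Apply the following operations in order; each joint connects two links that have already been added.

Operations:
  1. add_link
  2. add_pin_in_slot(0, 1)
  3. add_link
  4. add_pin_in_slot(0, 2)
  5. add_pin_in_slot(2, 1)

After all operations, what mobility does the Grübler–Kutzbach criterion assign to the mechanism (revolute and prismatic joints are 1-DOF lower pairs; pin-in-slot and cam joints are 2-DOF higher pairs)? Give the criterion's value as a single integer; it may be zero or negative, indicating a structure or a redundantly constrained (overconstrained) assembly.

L=1 J1=0 J2=0
add link → L=2 J1=0 J2=0
PS@0,1 dof=2 J2 → L=2 J1=0 J2=1
add link → L=3 J1=0 J2=1
PS@0,2 dof=2 J2 → L=3 J1=0 J2=2
PS@2,1 dof=2 J2 → L=3 J1=0 J2=3
M=3(L−1)−2J1−J2=3·2−2·0−3=3

M = 3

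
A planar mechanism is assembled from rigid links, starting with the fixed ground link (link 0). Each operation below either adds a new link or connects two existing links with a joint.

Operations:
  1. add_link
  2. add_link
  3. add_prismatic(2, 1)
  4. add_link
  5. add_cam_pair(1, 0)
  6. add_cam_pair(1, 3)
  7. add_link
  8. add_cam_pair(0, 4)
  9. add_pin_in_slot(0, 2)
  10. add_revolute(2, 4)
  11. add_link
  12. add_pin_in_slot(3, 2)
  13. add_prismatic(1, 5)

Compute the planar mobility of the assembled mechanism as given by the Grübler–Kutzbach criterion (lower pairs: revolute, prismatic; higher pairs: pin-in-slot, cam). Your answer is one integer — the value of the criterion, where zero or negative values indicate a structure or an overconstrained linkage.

M = 4

L=1 J1=0 J2=0
add link → L=2 J1=0 J2=0
add link → L=3 J1=0 J2=0
P@2,1 dof=1 J1 → L=3 J1=1 J2=0
add link → L=4 J1=1 J2=0
C@1,0 dof=2 J2 → L=4 J1=1 J2=1
C@1,3 dof=2 J2 → L=4 J1=1 J2=2
add link → L=5 J1=1 J2=2
C@0,4 dof=2 J2 → L=5 J1=1 J2=3
PS@0,2 dof=2 J2 → L=5 J1=1 J2=4
R@2,4 dof=1 J1 → L=5 J1=2 J2=4
add link → L=6 J1=2 J2=4
PS@3,2 dof=2 J2 → L=6 J1=2 J2=5
P@1,5 dof=1 J1 → L=6 J1=3 J2=5
M=3(L−1)−2J1−J2=3·5−2·3−5=4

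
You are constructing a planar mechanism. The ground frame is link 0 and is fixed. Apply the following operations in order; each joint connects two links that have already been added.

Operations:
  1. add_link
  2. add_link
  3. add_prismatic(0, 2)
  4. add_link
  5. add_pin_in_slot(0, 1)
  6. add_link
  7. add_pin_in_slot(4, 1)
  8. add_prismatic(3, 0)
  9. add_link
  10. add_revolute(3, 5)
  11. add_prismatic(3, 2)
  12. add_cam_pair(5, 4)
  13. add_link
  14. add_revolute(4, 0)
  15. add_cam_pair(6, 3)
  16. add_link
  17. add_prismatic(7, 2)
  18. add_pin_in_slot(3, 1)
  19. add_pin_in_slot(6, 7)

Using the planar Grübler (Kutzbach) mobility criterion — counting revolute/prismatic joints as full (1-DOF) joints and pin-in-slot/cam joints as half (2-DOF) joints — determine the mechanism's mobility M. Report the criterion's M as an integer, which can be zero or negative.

M = 3

(L,J1,J2)=(1,0,0); link0 fixed
link1: (2,0,0)
link2: (3,0,0)
P 0-2 [J1]: (3,1,0)
link3: (4,1,0)
PS 0-1 [J2]: (4,1,1)
link4: (5,1,1)
PS 4-1 [J2]: (5,1,2)
P 3-0 [J1]: (5,2,2)
link5: (6,2,2)
R 3-5 [J1]: (6,3,2)
P 3-2 [J1]: (6,4,2)
C 5-4 [J2]: (6,4,3)
link6: (7,4,3)
R 4-0 [J1]: (7,5,3)
C 6-3 [J2]: (7,5,4)
link7: (8,5,4)
P 7-2 [J1]: (8,6,4)
PS 3-1 [J2]: (8,6,5)
PS 6-7 [J2]: (8,6,6)
Grübler: 3·7 − 2·6 − 6 = 3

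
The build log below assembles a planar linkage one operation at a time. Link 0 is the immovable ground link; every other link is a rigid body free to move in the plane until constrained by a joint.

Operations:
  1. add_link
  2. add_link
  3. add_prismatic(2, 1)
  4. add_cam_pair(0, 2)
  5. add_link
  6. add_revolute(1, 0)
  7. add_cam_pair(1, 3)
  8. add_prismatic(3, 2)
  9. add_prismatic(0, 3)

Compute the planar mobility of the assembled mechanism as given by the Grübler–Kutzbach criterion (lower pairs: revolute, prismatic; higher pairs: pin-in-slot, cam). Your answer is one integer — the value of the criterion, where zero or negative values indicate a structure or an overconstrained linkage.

M = -1

link 0 = ground. State L|J1|J2 = 1|0|0
+link1  2|0|0
+link2  3|0|0
P(2,1) f=1→J1  3|1|0
C(0,2) f=2→J2  3|1|1
+link3  4|1|1
R(1,0) f=1→J1  4|2|1
C(1,3) f=2→J2  4|2|2
P(3,2) f=1→J1  4|3|2
P(0,3) f=1→J1  4|4|2
M = 3(4−1)−2·4−2 = 9−8−2 = -1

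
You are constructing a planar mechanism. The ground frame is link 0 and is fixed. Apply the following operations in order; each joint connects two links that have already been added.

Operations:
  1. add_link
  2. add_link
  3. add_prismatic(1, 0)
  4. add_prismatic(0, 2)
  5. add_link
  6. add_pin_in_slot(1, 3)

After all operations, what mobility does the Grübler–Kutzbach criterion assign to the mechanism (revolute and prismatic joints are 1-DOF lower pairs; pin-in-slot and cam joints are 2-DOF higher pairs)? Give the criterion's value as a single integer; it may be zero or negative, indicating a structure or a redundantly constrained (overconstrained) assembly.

M = 4

[1;0;0] (link 0 is ground)
L+ [2;0;0]
L+ [3;0;0]
P(1,0)∈J1 [3;1;0]
P(0,2)∈J1 [3;2;0]
L+ [4;2;0]
PS(1,3)∈J2 [4;2;1]
mobility = 9 − 4 − 1 = 4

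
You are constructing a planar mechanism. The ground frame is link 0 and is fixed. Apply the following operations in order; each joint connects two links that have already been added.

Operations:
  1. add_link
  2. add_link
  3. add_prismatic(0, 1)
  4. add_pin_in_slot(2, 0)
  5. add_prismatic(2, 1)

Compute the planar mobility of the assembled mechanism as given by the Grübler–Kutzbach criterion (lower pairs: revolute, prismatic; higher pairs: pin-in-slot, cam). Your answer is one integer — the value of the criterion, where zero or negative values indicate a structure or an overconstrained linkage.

L=1 J1=0 J2=0
add link → L=2 J1=0 J2=0
add link → L=3 J1=0 J2=0
P@0,1 dof=1 J1 → L=3 J1=1 J2=0
PS@2,0 dof=2 J2 → L=3 J1=1 J2=1
P@2,1 dof=1 J1 → L=3 J1=2 J2=1
M=3(L−1)−2J1−J2=3·2−2·2−1=1

M = 1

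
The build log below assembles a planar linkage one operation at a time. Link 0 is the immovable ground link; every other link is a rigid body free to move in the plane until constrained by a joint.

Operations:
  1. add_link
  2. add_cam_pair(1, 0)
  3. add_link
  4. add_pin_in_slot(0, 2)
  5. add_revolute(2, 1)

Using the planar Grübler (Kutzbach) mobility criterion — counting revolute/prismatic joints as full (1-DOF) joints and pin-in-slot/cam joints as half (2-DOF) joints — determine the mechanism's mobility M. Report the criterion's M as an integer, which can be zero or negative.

[1;0;0] (link 0 is ground)
L+ [2;0;0]
C(1,0)∈J2 [2;0;1]
L+ [3;0;1]
PS(0,2)∈J2 [3;0;2]
R(2,1)∈J1 [3;1;2]
mobility = 6 − 2 − 2 = 2

M = 2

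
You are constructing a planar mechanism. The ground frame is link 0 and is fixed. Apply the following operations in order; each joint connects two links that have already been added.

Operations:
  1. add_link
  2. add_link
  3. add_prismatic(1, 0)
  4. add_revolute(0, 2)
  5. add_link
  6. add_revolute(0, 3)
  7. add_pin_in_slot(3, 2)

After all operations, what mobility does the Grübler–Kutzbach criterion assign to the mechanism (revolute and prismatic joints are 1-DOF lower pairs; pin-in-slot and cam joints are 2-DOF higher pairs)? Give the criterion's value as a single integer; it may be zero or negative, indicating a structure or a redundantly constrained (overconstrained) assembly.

M = 2

link 0 = ground. State L|J1|J2 = 1|0|0
+link1  2|0|0
+link2  3|0|0
P(1,0) f=1→J1  3|1|0
R(0,2) f=1→J1  3|2|0
+link3  4|2|0
R(0,3) f=1→J1  4|3|0
PS(3,2) f=2→J2  4|3|1
M = 3(4−1)−2·3−1 = 9−6−1 = 2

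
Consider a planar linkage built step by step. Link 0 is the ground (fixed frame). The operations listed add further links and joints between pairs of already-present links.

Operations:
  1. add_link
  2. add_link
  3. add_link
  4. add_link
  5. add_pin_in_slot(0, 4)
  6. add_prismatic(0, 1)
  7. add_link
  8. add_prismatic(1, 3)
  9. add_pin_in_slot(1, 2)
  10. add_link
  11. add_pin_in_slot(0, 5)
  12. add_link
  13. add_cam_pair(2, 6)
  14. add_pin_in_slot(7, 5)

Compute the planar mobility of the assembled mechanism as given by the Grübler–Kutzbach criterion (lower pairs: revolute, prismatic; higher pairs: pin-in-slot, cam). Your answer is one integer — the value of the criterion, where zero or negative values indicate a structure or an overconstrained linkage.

M = 12

L=1 J1=0 J2=0
add link → L=2 J1=0 J2=0
add link → L=3 J1=0 J2=0
add link → L=4 J1=0 J2=0
add link → L=5 J1=0 J2=0
PS@0,4 dof=2 J2 → L=5 J1=0 J2=1
P@0,1 dof=1 J1 → L=5 J1=1 J2=1
add link → L=6 J1=1 J2=1
P@1,3 dof=1 J1 → L=6 J1=2 J2=1
PS@1,2 dof=2 J2 → L=6 J1=2 J2=2
add link → L=7 J1=2 J2=2
PS@0,5 dof=2 J2 → L=7 J1=2 J2=3
add link → L=8 J1=2 J2=3
C@2,6 dof=2 J2 → L=8 J1=2 J2=4
PS@7,5 dof=2 J2 → L=8 J1=2 J2=5
M=3(L−1)−2J1−J2=3·7−2·2−5=12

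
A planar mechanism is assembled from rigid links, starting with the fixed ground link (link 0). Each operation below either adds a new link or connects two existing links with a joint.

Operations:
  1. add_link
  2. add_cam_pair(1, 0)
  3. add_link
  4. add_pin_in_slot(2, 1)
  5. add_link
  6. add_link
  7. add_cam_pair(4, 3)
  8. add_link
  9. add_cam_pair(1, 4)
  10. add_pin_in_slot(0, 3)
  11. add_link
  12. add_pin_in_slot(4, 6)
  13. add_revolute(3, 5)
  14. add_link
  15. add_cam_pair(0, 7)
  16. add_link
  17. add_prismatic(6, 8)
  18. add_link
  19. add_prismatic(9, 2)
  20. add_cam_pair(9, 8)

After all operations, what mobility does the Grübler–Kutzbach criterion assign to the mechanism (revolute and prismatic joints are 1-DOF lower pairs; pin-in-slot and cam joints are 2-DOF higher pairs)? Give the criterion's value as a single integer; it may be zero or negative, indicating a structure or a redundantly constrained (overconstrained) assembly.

M = 13

L=1 J1=0 J2=0
add link → L=2 J1=0 J2=0
C@1,0 dof=2 J2 → L=2 J1=0 J2=1
add link → L=3 J1=0 J2=1
PS@2,1 dof=2 J2 → L=3 J1=0 J2=2
add link → L=4 J1=0 J2=2
add link → L=5 J1=0 J2=2
C@4,3 dof=2 J2 → L=5 J1=0 J2=3
add link → L=6 J1=0 J2=3
C@1,4 dof=2 J2 → L=6 J1=0 J2=4
PS@0,3 dof=2 J2 → L=6 J1=0 J2=5
add link → L=7 J1=0 J2=5
PS@4,6 dof=2 J2 → L=7 J1=0 J2=6
R@3,5 dof=1 J1 → L=7 J1=1 J2=6
add link → L=8 J1=1 J2=6
C@0,7 dof=2 J2 → L=8 J1=1 J2=7
add link → L=9 J1=1 J2=7
P@6,8 dof=1 J1 → L=9 J1=2 J2=7
add link → L=10 J1=2 J2=7
P@9,2 dof=1 J1 → L=10 J1=3 J2=7
C@9,8 dof=2 J2 → L=10 J1=3 J2=8
M=3(L−1)−2J1−J2=3·9−2·3−8=13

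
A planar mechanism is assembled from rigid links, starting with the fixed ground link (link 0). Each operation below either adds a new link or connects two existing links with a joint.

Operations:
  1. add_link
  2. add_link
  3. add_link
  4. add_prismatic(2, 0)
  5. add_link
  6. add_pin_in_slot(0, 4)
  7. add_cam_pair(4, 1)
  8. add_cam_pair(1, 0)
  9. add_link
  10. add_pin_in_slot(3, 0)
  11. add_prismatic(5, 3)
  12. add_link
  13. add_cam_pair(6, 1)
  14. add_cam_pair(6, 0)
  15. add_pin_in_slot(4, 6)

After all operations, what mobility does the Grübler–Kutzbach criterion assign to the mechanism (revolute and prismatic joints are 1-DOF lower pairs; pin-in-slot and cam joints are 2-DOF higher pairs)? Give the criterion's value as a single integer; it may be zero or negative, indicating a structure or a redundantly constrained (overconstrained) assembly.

link 0 = ground. State L|J1|J2 = 1|0|0
+link1  2|0|0
+link2  3|0|0
+link3  4|0|0
P(2,0) f=1→J1  4|1|0
+link4  5|1|0
PS(0,4) f=2→J2  5|1|1
C(4,1) f=2→J2  5|1|2
C(1,0) f=2→J2  5|1|3
+link5  6|1|3
PS(3,0) f=2→J2  6|1|4
P(5,3) f=1→J1  6|2|4
+link6  7|2|4
C(6,1) f=2→J2  7|2|5
C(6,0) f=2→J2  7|2|6
PS(4,6) f=2→J2  7|2|7
M = 3(7−1)−2·2−7 = 18−4−7 = 7

M = 7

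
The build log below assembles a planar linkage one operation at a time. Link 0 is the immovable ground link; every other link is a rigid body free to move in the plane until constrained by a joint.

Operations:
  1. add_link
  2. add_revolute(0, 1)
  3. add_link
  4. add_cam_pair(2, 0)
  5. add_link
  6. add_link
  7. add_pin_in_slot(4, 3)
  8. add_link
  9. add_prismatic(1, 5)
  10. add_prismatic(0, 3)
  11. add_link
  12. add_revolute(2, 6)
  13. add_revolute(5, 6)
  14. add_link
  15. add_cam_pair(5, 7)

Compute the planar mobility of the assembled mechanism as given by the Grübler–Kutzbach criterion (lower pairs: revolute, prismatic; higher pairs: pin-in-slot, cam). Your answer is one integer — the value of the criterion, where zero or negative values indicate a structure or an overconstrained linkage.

M = 8

link 0 = ground. State L|J1|J2 = 1|0|0
+link1  2|0|0
R(0,1) f=1→J1  2|1|0
+link2  3|1|0
C(2,0) f=2→J2  3|1|1
+link3  4|1|1
+link4  5|1|1
PS(4,3) f=2→J2  5|1|2
+link5  6|1|2
P(1,5) f=1→J1  6|2|2
P(0,3) f=1→J1  6|3|2
+link6  7|3|2
R(2,6) f=1→J1  7|4|2
R(5,6) f=1→J1  7|5|2
+link7  8|5|2
C(5,7) f=2→J2  8|5|3
M = 3(8−1)−2·5−3 = 21−10−3 = 8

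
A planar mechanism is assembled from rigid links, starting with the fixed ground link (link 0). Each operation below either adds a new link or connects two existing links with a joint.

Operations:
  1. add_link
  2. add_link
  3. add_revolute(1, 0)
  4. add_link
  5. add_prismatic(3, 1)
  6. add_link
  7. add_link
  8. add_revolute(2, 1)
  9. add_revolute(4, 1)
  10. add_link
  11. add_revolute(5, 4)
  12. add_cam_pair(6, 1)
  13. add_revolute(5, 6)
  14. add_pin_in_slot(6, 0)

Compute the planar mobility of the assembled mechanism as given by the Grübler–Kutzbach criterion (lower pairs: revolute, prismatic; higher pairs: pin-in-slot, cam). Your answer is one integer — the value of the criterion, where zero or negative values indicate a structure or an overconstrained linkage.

M = 4

(L,J1,J2)=(1,0,0); link0 fixed
link1: (2,0,0)
link2: (3,0,0)
R 1-0 [J1]: (3,1,0)
link3: (4,1,0)
P 3-1 [J1]: (4,2,0)
link4: (5,2,0)
link5: (6,2,0)
R 2-1 [J1]: (6,3,0)
R 4-1 [J1]: (6,4,0)
link6: (7,4,0)
R 5-4 [J1]: (7,5,0)
C 6-1 [J2]: (7,5,1)
R 5-6 [J1]: (7,6,1)
PS 6-0 [J2]: (7,6,2)
Grübler: 3·6 − 2·6 − 2 = 4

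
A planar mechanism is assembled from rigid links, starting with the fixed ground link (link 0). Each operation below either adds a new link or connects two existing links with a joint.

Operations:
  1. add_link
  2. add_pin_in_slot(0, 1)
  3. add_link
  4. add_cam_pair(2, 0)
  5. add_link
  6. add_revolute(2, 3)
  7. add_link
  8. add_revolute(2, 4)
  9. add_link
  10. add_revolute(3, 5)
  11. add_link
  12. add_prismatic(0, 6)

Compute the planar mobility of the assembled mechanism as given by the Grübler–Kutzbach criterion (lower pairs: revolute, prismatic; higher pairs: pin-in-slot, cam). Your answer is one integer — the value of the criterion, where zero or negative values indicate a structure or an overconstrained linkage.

M = 8

(L,J1,J2)=(1,0,0); link0 fixed
link1: (2,0,0)
PS 0-1 [J2]: (2,0,1)
link2: (3,0,1)
C 2-0 [J2]: (3,0,2)
link3: (4,0,2)
R 2-3 [J1]: (4,1,2)
link4: (5,1,2)
R 2-4 [J1]: (5,2,2)
link5: (6,2,2)
R 3-5 [J1]: (6,3,2)
link6: (7,3,2)
P 0-6 [J1]: (7,4,2)
Grübler: 3·6 − 2·4 − 2 = 8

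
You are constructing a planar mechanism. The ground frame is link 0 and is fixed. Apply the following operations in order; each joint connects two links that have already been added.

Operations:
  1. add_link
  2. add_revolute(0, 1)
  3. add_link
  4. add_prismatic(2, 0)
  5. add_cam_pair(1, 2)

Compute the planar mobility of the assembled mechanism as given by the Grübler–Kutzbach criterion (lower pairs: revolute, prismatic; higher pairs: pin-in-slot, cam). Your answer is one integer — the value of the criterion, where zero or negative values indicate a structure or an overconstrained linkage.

L=1 J1=0 J2=0
add link → L=2 J1=0 J2=0
R@0,1 dof=1 J1 → L=2 J1=1 J2=0
add link → L=3 J1=1 J2=0
P@2,0 dof=1 J1 → L=3 J1=2 J2=0
C@1,2 dof=2 J2 → L=3 J1=2 J2=1
M=3(L−1)−2J1−J2=3·2−2·2−1=1

M = 1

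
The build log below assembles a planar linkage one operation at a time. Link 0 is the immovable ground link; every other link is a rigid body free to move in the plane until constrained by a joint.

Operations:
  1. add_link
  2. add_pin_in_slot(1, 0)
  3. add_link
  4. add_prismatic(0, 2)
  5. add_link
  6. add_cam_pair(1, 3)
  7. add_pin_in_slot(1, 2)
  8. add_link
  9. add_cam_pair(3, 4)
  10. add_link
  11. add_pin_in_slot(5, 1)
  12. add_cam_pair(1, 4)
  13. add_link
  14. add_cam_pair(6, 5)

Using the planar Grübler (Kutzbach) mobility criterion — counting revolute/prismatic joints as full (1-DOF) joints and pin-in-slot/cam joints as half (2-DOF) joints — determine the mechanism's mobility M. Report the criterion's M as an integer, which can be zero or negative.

link 0 = ground. State L|J1|J2 = 1|0|0
+link1  2|0|0
PS(1,0) f=2→J2  2|0|1
+link2  3|0|1
P(0,2) f=1→J1  3|1|1
+link3  4|1|1
C(1,3) f=2→J2  4|1|2
PS(1,2) f=2→J2  4|1|3
+link4  5|1|3
C(3,4) f=2→J2  5|1|4
+link5  6|1|4
PS(5,1) f=2→J2  6|1|5
C(1,4) f=2→J2  6|1|6
+link6  7|1|6
C(6,5) f=2→J2  7|1|7
M = 3(7−1)−2·1−7 = 18−2−7 = 9

M = 9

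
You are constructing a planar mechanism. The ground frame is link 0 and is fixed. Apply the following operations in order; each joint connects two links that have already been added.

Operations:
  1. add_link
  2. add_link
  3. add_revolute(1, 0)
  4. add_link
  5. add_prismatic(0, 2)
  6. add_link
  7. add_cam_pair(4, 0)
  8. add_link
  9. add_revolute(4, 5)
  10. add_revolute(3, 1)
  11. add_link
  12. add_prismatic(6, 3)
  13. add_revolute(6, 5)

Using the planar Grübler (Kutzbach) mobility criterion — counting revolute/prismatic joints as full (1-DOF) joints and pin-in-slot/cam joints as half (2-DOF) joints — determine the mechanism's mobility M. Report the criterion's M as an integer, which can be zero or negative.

M = 5

ground; <1,0,0>
#1 <2,0,0>
#2 <3,0,0>
R:1↔0 J1 <3,1,0>
#3 <4,1,0>
P:0↔2 J1 <4,2,0>
#4 <5,2,0>
C:4↔0 J2 <5,2,1>
#5 <6,2,1>
R:4↔5 J1 <6,3,1>
R:3↔1 J1 <6,4,1>
#6 <7,4,1>
P:6↔3 J1 <7,5,1>
R:6↔5 J1 <7,6,1>
3×6 − 2×6 − 1×1 = 5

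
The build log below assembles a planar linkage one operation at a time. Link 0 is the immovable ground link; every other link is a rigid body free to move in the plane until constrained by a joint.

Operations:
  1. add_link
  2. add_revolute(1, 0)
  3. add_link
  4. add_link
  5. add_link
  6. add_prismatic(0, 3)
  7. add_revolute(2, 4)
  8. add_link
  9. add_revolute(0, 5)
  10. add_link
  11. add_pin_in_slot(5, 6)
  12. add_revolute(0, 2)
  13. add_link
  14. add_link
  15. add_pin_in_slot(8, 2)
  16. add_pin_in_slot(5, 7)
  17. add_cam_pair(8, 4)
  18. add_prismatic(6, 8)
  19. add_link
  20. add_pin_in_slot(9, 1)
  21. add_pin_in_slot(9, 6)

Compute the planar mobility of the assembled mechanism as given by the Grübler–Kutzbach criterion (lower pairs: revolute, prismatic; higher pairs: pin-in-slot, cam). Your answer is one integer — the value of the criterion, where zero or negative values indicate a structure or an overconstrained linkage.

[1;0;0] (link 0 is ground)
L+ [2;0;0]
R(1,0)∈J1 [2;1;0]
L+ [3;1;0]
L+ [4;1;0]
L+ [5;1;0]
P(0,3)∈J1 [5;2;0]
R(2,4)∈J1 [5;3;0]
L+ [6;3;0]
R(0,5)∈J1 [6;4;0]
L+ [7;4;0]
PS(5,6)∈J2 [7;4;1]
R(0,2)∈J1 [7;5;1]
L+ [8;5;1]
L+ [9;5;1]
PS(8,2)∈J2 [9;5;2]
PS(5,7)∈J2 [9;5;3]
C(8,4)∈J2 [9;5;4]
P(6,8)∈J1 [9;6;4]
L+ [10;6;4]
PS(9,1)∈J2 [10;6;5]
PS(9,6)∈J2 [10;6;6]
mobility = 27 − 12 − 6 = 9

M = 9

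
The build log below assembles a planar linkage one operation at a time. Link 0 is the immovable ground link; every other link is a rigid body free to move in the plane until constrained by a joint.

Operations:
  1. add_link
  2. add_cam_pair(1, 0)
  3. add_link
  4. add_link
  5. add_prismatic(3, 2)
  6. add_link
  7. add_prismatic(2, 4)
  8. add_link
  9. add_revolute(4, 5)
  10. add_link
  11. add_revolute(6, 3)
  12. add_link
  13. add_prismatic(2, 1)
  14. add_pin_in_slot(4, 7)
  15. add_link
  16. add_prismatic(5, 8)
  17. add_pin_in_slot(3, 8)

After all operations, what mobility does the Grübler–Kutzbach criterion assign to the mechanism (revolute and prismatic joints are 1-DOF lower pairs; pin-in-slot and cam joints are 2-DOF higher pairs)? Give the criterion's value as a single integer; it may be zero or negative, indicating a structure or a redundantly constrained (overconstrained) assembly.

M = 9

ground; <1,0,0>
#1 <2,0,0>
C:1↔0 J2 <2,0,1>
#2 <3,0,1>
#3 <4,0,1>
P:3↔2 J1 <4,1,1>
#4 <5,1,1>
P:2↔4 J1 <5,2,1>
#5 <6,2,1>
R:4↔5 J1 <6,3,1>
#6 <7,3,1>
R:6↔3 J1 <7,4,1>
#7 <8,4,1>
P:2↔1 J1 <8,5,1>
PS:4↔7 J2 <8,5,2>
#8 <9,5,2>
P:5↔8 J1 <9,6,2>
PS:3↔8 J2 <9,6,3>
3×8 − 2×6 − 1×3 = 9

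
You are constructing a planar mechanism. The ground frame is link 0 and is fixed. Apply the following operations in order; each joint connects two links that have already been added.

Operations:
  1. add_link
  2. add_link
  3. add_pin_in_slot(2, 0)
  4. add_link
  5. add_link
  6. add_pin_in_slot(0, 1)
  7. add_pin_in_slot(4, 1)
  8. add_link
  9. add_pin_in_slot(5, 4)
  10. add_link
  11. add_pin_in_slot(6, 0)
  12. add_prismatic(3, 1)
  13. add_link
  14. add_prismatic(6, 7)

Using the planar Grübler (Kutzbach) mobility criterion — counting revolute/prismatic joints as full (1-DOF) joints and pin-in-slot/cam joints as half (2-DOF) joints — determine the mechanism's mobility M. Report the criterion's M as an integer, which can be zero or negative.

(L,J1,J2)=(1,0,0); link0 fixed
link1: (2,0,0)
link2: (3,0,0)
PS 2-0 [J2]: (3,0,1)
link3: (4,0,1)
link4: (5,0,1)
PS 0-1 [J2]: (5,0,2)
PS 4-1 [J2]: (5,0,3)
link5: (6,0,3)
PS 5-4 [J2]: (6,0,4)
link6: (7,0,4)
PS 6-0 [J2]: (7,0,5)
P 3-1 [J1]: (7,1,5)
link7: (8,1,5)
P 6-7 [J1]: (8,2,5)
Grübler: 3·7 − 2·2 − 5 = 12

M = 12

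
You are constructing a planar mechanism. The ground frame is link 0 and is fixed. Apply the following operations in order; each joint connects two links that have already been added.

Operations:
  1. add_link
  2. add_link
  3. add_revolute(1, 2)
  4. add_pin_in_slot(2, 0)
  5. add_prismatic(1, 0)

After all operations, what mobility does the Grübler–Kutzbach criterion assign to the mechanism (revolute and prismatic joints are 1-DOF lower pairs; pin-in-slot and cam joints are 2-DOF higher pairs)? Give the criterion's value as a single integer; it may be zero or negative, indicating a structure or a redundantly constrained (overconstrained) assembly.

M = 1

link 0 = ground. State L|J1|J2 = 1|0|0
+link1  2|0|0
+link2  3|0|0
R(1,2) f=1→J1  3|1|0
PS(2,0) f=2→J2  3|1|1
P(1,0) f=1→J1  3|2|1
M = 3(3−1)−2·2−1 = 6−4−1 = 1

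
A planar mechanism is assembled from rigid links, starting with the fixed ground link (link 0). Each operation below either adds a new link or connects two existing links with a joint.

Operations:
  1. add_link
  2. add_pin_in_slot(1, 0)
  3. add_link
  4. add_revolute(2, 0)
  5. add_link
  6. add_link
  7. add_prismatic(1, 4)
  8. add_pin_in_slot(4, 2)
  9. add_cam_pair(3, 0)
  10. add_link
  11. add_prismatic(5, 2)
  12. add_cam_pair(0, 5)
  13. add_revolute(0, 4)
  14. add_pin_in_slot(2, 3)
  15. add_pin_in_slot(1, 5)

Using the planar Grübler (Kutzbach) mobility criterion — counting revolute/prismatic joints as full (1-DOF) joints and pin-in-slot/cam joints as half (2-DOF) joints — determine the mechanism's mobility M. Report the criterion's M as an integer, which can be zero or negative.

M = 1

[1;0;0] (link 0 is ground)
L+ [2;0;0]
PS(1,0)∈J2 [2;0;1]
L+ [3;0;1]
R(2,0)∈J1 [3;1;1]
L+ [4;1;1]
L+ [5;1;1]
P(1,4)∈J1 [5;2;1]
PS(4,2)∈J2 [5;2;2]
C(3,0)∈J2 [5;2;3]
L+ [6;2;3]
P(5,2)∈J1 [6;3;3]
C(0,5)∈J2 [6;3;4]
R(0,4)∈J1 [6;4;4]
PS(2,3)∈J2 [6;4;5]
PS(1,5)∈J2 [6;4;6]
mobility = 15 − 8 − 6 = 1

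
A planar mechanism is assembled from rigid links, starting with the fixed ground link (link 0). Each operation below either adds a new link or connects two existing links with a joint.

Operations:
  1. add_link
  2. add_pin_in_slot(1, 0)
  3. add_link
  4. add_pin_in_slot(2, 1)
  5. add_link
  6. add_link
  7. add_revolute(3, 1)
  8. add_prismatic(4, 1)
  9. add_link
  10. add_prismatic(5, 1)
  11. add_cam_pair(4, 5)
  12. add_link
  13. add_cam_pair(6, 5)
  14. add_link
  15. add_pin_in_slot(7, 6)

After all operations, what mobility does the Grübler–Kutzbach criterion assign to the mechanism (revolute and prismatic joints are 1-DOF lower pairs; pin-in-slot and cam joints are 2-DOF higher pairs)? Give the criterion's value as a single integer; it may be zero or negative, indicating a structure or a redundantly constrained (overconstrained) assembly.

[1;0;0] (link 0 is ground)
L+ [2;0;0]
PS(1,0)∈J2 [2;0;1]
L+ [3;0;1]
PS(2,1)∈J2 [3;0;2]
L+ [4;0;2]
L+ [5;0;2]
R(3,1)∈J1 [5;1;2]
P(4,1)∈J1 [5;2;2]
L+ [6;2;2]
P(5,1)∈J1 [6;3;2]
C(4,5)∈J2 [6;3;3]
L+ [7;3;3]
C(6,5)∈J2 [7;3;4]
L+ [8;3;4]
PS(7,6)∈J2 [8;3;5]
mobility = 21 − 6 − 5 = 10

M = 10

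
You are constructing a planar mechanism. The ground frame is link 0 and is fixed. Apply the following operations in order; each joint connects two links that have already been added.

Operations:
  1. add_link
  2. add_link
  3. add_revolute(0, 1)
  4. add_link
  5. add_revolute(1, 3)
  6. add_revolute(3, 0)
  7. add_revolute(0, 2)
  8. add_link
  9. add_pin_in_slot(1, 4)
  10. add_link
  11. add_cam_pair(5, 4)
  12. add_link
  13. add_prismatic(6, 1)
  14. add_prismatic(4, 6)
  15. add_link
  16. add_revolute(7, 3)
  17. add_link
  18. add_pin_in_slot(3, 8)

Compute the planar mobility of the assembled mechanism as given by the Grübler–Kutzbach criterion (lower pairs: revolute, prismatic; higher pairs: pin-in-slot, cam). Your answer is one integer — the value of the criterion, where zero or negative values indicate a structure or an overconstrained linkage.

M = 7

ground; <1,0,0>
#1 <2,0,0>
#2 <3,0,0>
R:0↔1 J1 <3,1,0>
#3 <4,1,0>
R:1↔3 J1 <4,2,0>
R:3↔0 J1 <4,3,0>
R:0↔2 J1 <4,4,0>
#4 <5,4,0>
PS:1↔4 J2 <5,4,1>
#5 <6,4,1>
C:5↔4 J2 <6,4,2>
#6 <7,4,2>
P:6↔1 J1 <7,5,2>
P:4↔6 J1 <7,6,2>
#7 <8,6,2>
R:7↔3 J1 <8,7,2>
#8 <9,7,2>
PS:3↔8 J2 <9,7,3>
3×8 − 2×7 − 1×3 = 7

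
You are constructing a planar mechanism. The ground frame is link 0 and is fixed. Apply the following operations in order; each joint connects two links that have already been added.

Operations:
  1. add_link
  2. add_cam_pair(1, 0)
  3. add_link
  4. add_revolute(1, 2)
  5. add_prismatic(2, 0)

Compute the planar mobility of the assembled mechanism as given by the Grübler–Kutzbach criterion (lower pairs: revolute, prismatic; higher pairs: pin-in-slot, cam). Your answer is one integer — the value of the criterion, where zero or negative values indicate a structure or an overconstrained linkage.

L=1 J1=0 J2=0
add link → L=2 J1=0 J2=0
C@1,0 dof=2 J2 → L=2 J1=0 J2=1
add link → L=3 J1=0 J2=1
R@1,2 dof=1 J1 → L=3 J1=1 J2=1
P@2,0 dof=1 J1 → L=3 J1=2 J2=1
M=3(L−1)−2J1−J2=3·2−2·2−1=1

M = 1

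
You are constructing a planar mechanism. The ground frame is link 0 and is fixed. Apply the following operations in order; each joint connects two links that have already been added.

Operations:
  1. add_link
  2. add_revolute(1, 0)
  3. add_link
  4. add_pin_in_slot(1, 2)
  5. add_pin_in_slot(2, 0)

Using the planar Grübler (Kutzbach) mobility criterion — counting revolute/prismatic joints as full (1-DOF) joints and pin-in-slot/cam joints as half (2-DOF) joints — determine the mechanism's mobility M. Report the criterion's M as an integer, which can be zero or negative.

link 0 = ground. State L|J1|J2 = 1|0|0
+link1  2|0|0
R(1,0) f=1→J1  2|1|0
+link2  3|1|0
PS(1,2) f=2→J2  3|1|1
PS(2,0) f=2→J2  3|1|2
M = 3(3−1)−2·1−2 = 6−2−2 = 2

M = 2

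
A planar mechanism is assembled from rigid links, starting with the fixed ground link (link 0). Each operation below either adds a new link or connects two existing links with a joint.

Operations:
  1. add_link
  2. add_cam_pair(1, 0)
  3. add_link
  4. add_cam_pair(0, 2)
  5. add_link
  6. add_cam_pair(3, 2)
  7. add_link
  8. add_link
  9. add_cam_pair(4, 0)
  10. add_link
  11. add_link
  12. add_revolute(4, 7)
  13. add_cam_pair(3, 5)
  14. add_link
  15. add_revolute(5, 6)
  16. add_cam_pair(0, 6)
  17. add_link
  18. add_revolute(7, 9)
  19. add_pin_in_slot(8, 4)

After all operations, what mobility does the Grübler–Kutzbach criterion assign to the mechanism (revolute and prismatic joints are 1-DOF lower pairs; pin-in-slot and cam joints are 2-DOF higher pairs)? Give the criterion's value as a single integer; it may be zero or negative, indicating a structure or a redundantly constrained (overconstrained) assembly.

ground; <1,0,0>
#1 <2,0,0>
C:1↔0 J2 <2,0,1>
#2 <3,0,1>
C:0↔2 J2 <3,0,2>
#3 <4,0,2>
C:3↔2 J2 <4,0,3>
#4 <5,0,3>
#5 <6,0,3>
C:4↔0 J2 <6,0,4>
#6 <7,0,4>
#7 <8,0,4>
R:4↔7 J1 <8,1,4>
C:3↔5 J2 <8,1,5>
#8 <9,1,5>
R:5↔6 J1 <9,2,5>
C:0↔6 J2 <9,2,6>
#9 <10,2,6>
R:7↔9 J1 <10,3,6>
PS:8↔4 J2 <10,3,7>
3×9 − 2×3 − 1×7 = 14

M = 14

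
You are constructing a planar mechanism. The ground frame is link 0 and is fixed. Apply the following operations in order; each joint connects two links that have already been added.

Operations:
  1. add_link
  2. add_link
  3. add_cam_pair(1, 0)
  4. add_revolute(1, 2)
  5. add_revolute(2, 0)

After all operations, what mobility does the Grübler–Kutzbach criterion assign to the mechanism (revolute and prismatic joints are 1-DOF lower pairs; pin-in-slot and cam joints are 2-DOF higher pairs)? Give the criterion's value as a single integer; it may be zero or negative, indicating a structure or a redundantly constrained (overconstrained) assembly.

M = 1

[1;0;0] (link 0 is ground)
L+ [2;0;0]
L+ [3;0;0]
C(1,0)∈J2 [3;0;1]
R(1,2)∈J1 [3;1;1]
R(2,0)∈J1 [3;2;1]
mobility = 6 − 4 − 1 = 1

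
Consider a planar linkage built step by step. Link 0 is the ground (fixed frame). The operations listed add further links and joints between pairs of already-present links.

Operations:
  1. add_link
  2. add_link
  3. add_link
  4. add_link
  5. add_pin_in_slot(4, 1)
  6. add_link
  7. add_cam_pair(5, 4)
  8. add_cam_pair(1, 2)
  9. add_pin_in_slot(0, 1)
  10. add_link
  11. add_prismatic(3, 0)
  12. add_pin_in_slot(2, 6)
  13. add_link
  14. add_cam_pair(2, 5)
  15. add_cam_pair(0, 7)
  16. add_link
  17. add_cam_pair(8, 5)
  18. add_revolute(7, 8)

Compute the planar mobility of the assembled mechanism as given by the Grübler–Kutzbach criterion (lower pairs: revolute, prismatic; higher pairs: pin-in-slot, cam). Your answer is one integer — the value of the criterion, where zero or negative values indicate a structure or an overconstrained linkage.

M = 12

ground; <1,0,0>
#1 <2,0,0>
#2 <3,0,0>
#3 <4,0,0>
#4 <5,0,0>
PS:4↔1 J2 <5,0,1>
#5 <6,0,1>
C:5↔4 J2 <6,0,2>
C:1↔2 J2 <6,0,3>
PS:0↔1 J2 <6,0,4>
#6 <7,0,4>
P:3↔0 J1 <7,1,4>
PS:2↔6 J2 <7,1,5>
#7 <8,1,5>
C:2↔5 J2 <8,1,6>
C:0↔7 J2 <8,1,7>
#8 <9,1,7>
C:8↔5 J2 <9,1,8>
R:7↔8 J1 <9,2,8>
3×8 − 2×2 − 1×8 = 12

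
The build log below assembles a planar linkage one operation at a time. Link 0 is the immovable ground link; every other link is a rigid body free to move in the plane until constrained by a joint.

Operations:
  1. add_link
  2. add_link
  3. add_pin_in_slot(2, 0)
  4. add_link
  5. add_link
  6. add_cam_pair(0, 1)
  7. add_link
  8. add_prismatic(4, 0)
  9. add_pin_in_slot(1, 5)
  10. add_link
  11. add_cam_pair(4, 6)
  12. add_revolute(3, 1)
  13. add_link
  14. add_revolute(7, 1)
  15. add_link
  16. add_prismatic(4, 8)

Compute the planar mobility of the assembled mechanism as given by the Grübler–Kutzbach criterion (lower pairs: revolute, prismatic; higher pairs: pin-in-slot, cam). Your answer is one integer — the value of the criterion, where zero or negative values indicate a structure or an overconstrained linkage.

[1;0;0] (link 0 is ground)
L+ [2;0;0]
L+ [3;0;0]
PS(2,0)∈J2 [3;0;1]
L+ [4;0;1]
L+ [5;0;1]
C(0,1)∈J2 [5;0;2]
L+ [6;0;2]
P(4,0)∈J1 [6;1;2]
PS(1,5)∈J2 [6;1;3]
L+ [7;1;3]
C(4,6)∈J2 [7;1;4]
R(3,1)∈J1 [7;2;4]
L+ [8;2;4]
R(7,1)∈J1 [8;3;4]
L+ [9;3;4]
P(4,8)∈J1 [9;4;4]
mobility = 24 − 8 − 4 = 12

M = 12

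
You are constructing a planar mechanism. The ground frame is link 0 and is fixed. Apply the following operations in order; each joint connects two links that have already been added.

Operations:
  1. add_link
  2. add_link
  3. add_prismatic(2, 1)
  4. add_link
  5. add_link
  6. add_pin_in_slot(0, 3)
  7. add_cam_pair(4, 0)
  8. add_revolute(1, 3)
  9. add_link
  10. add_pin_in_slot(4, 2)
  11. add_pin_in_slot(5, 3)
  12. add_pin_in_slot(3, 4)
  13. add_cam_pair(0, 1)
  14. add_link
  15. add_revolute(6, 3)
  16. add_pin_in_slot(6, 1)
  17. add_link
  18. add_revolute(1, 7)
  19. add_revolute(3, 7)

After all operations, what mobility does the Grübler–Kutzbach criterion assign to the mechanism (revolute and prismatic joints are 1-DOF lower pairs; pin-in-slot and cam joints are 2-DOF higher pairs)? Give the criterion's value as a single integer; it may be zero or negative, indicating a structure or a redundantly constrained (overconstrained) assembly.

L=1 J1=0 J2=0
add link → L=2 J1=0 J2=0
add link → L=3 J1=0 J2=0
P@2,1 dof=1 J1 → L=3 J1=1 J2=0
add link → L=4 J1=1 J2=0
add link → L=5 J1=1 J2=0
PS@0,3 dof=2 J2 → L=5 J1=1 J2=1
C@4,0 dof=2 J2 → L=5 J1=1 J2=2
R@1,3 dof=1 J1 → L=5 J1=2 J2=2
add link → L=6 J1=2 J2=2
PS@4,2 dof=2 J2 → L=6 J1=2 J2=3
PS@5,3 dof=2 J2 → L=6 J1=2 J2=4
PS@3,4 dof=2 J2 → L=6 J1=2 J2=5
C@0,1 dof=2 J2 → L=6 J1=2 J2=6
add link → L=7 J1=2 J2=6
R@6,3 dof=1 J1 → L=7 J1=3 J2=6
PS@6,1 dof=2 J2 → L=7 J1=3 J2=7
add link → L=8 J1=3 J2=7
R@1,7 dof=1 J1 → L=8 J1=4 J2=7
R@3,7 dof=1 J1 → L=8 J1=5 J2=7
M=3(L−1)−2J1−J2=3·7−2·5−7=4

M = 4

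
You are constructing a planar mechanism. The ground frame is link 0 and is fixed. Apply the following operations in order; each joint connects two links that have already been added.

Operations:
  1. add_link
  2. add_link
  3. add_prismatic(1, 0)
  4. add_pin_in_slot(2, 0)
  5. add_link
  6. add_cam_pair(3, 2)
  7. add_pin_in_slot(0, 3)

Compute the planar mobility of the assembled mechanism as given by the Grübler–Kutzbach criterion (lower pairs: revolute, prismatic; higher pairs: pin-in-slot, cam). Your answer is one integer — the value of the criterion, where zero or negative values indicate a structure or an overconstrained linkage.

ground; <1,0,0>
#1 <2,0,0>
#2 <3,0,0>
P:1↔0 J1 <3,1,0>
PS:2↔0 J2 <3,1,1>
#3 <4,1,1>
C:3↔2 J2 <4,1,2>
PS:0↔3 J2 <4,1,3>
3×3 − 2×1 − 1×3 = 4

M = 4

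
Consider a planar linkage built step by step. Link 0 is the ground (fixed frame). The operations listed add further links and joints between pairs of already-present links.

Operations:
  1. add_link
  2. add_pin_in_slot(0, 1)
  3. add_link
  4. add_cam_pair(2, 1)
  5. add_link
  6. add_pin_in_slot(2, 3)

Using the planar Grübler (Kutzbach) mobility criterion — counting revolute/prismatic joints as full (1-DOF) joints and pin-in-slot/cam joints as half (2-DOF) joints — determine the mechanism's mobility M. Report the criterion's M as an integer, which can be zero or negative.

M = 6

L=1 J1=0 J2=0
add link → L=2 J1=0 J2=0
PS@0,1 dof=2 J2 → L=2 J1=0 J2=1
add link → L=3 J1=0 J2=1
C@2,1 dof=2 J2 → L=3 J1=0 J2=2
add link → L=4 J1=0 J2=2
PS@2,3 dof=2 J2 → L=4 J1=0 J2=3
M=3(L−1)−2J1−J2=3·3−2·0−3=6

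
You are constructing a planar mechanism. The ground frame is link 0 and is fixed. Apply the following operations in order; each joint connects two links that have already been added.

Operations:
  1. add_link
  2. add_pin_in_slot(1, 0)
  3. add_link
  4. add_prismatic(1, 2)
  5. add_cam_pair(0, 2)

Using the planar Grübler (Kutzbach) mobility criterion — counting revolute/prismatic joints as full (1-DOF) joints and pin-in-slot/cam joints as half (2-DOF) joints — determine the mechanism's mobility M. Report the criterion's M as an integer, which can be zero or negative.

[1;0;0] (link 0 is ground)
L+ [2;0;0]
PS(1,0)∈J2 [2;0;1]
L+ [3;0;1]
P(1,2)∈J1 [3;1;1]
C(0,2)∈J2 [3;1;2]
mobility = 6 − 2 − 2 = 2

M = 2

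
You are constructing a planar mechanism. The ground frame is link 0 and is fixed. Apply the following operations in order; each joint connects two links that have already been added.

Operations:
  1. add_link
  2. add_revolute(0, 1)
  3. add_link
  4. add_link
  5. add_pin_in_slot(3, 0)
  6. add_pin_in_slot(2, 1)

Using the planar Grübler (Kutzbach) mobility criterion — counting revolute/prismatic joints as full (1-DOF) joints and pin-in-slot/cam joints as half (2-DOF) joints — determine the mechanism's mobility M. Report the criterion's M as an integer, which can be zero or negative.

M = 5

link 0 = ground. State L|J1|J2 = 1|0|0
+link1  2|0|0
R(0,1) f=1→J1  2|1|0
+link2  3|1|0
+link3  4|1|0
PS(3,0) f=2→J2  4|1|1
PS(2,1) f=2→J2  4|1|2
M = 3(4−1)−2·1−2 = 9−2−2 = 5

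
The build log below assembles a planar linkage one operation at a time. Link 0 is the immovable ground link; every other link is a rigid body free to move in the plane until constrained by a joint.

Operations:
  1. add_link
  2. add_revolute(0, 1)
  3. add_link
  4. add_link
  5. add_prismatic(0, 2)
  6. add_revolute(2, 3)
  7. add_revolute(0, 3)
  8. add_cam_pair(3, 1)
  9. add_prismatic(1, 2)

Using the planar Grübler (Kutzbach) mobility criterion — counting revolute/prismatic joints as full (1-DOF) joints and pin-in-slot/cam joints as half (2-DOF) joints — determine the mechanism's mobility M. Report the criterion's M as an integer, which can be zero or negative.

ground; <1,0,0>
#1 <2,0,0>
R:0↔1 J1 <2,1,0>
#2 <3,1,0>
#3 <4,1,0>
P:0↔2 J1 <4,2,0>
R:2↔3 J1 <4,3,0>
R:0↔3 J1 <4,4,0>
C:3↔1 J2 <4,4,1>
P:1↔2 J1 <4,5,1>
3×3 − 2×5 − 1×1 = -2

M = -2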